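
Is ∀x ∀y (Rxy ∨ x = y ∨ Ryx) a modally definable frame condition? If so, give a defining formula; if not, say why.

If a class were modally definable it would be closed under disjoint unions (Goldblatt–Thomason).
Take 3 disjoint single-world reflexive frames: each is trivially connected, but their disjoint union has 3 worlds with no edge between distinct components, so it is not connected.
Hence connectedness of R is not modally definable.

Not definable by any modal formula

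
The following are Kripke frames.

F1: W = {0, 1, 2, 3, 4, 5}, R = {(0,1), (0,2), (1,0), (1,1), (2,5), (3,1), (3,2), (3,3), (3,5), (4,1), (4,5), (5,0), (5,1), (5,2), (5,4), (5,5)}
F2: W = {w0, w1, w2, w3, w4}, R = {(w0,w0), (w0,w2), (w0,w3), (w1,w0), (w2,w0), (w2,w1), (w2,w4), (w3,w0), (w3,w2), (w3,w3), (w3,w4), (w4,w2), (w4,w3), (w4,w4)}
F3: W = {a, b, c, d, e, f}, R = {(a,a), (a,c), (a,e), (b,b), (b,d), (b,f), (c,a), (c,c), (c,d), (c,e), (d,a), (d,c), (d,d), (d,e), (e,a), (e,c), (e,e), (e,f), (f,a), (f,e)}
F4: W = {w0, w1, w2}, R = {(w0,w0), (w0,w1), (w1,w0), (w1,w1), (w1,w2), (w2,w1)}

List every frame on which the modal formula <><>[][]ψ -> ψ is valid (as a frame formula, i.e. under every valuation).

F4

The schema corresponds to a generalized confluence (Geach) condition: forall x forall y (x R^2 y -> exists w (y R^2 w & x = w)).
F1: fails — 2R²0 but no w with 0R²w and 2=w.
F2: fails — w1R²w2 but no w with w2R²w and w1=w.
F3: fails — bR²a but no w with aR²w and b=w.
F4: holds.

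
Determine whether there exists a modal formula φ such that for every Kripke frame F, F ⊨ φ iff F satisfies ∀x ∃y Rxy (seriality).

Yes — defined by □r → ◇r

This is a Sahlqvist condition; the D axiom □r → ◇r defines it.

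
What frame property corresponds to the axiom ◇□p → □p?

This is frame-equivalent to ◇p → □◇p (substitute ¬p for p and contrapose).
Suppose ◇p→□◇p is valid. Take Rxy, Rxz and set V(p)={y}. Then ◇p at x, so □◇p at x, so ◇p at z, so some w with Rzw has p; w=y, i.e. Rzy. By symmetry of the argument, Ryz.
The converse is a direct semantic check.
Frame condition: ∀x ∀y ∀z (Rxy ∧ Rxz → Ryz).

the Euclidean property: ∀x ∀y ∀z (Rxy ∧ Rxz → Ryz)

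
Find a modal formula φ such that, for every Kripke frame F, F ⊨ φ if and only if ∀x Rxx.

□s → s

This is reflexivity; the standard corresponding axiom is T: □s → s.
Suppose □s→s is valid. At any x set V(s)={w : Rxw}. Then □s holds at x, so s holds at x, i.e. Rxx.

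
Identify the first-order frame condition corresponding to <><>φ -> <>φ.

Replacing φ by ¬φ and contraposing gives the equivalent schema □φ → □□φ.
Suppose □φ→□□φ is valid. Take Rxy, Ryz and set V(φ)={w : Rxw}. Then □φ at x, so □□φ at x, so □φ at y, so φ at z, i.e. Rxz.
Conversely, any frame satisfying forall x forall y forall z (Rxy & Ryz -> Rxz) validates the schema.
Frame condition: forall x forall y forall z (Rxy & Ryz -> Rxz).

Transitivity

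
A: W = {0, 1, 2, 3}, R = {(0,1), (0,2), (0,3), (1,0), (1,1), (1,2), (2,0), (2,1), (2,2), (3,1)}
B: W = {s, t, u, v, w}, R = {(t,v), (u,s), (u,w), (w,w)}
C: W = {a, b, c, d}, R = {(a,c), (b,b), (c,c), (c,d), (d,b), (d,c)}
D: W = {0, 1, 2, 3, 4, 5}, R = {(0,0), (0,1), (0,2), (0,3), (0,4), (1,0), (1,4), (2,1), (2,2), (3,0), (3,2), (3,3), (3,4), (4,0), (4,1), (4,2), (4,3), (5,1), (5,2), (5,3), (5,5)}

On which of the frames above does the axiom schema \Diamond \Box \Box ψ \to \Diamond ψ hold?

A, C, D

This is the axiom for a generalized confluence (Geach) condition; its first-order frame correspondent is \forall x \forall y (xRy \to \exists w (y R^2 w \wedge xRw)).
A: satisfies the condition.
B: fails — tRv but no w* with vR²w* and tRw*.
C: satisfies the condition.
D: satisfies the condition.
Valid on: A, C, D.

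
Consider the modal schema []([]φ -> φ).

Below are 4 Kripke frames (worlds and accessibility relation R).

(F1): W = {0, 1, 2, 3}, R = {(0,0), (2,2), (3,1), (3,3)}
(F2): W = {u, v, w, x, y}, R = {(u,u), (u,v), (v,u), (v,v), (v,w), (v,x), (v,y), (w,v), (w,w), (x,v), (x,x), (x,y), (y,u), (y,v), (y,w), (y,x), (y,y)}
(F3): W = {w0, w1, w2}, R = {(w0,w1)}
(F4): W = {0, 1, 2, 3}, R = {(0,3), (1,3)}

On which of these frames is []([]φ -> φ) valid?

(F2)

The schema corresponds to shift-reflexivity: forall x forall y (Rxy -> Ryy).
(F1): fails — R31 but not R11.
(F2): holds.
(F3): fails — Rw0w1 but not Rw1w1.
(F4): fails — R03 but not R33.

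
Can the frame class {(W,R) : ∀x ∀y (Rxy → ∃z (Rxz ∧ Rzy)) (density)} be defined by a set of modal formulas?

The condition is density. A defining modal formula is □□p → □p.
Suppose □□p→□p is valid. Take Rxy and set V(p)={w : xR²w}. Then □□p at x, so □p at x, so p at y, i.e. ∃z(Rxz∧Rzy).

Definable; □□p → □p defines it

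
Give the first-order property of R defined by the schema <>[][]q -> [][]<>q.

forall x forall y forall z ((xRy & x R^2 z) -> exists w (y R^2 w & zRw))

This is a Sahlqvist (Geach-type) schema ◇^1□^2q → □^2◇^1q.
Minimal-valuation argument: fix x; take any y with xR^1y and any z with xR^2z. Set V(q) to the set of worlds R-reachable from y in exactly 2 steps. Then □^2q holds at y, so the antecedent holds at x; validity forces ◇^1q at z, giving a w with zR^1w and yR^2w.
First-order correspondent: forall x forall y forall z ((xRy & x R^2 z) -> exists w (y R^2 w & zRw)).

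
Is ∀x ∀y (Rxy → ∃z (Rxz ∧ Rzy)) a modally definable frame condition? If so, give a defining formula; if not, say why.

Yes — defined by □□r → □r

The condition is density. A defining modal formula is □□r → □r.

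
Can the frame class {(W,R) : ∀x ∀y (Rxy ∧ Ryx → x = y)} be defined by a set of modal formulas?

Modal frame validity is preserved under surjective bounded morphisms.
The 4-cycle (worlds 0,1,2,3 with 0→1→2→3→0) is antisymmetric. Sending even-indexed worlds to • and odd-indexed worlds to ∘ is a surjective bounded morphism onto the two-world frame with •↔∘, which is not antisymmetric.
Hence antisymmetry is not modally definable.

Not definable by any modal formula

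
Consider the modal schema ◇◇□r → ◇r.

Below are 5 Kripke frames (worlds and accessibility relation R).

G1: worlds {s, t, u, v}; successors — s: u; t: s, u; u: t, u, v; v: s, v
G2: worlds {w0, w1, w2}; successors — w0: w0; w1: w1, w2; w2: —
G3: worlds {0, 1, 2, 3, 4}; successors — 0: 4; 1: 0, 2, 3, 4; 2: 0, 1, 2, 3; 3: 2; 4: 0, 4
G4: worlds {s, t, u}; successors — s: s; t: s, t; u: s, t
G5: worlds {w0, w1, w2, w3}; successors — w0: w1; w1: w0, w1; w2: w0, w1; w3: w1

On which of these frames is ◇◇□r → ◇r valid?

This is the axiom for a generalized confluence (Geach) condition; its first-order frame correspondent is ∀x ∀y (xR²y → ∃w (yRw ∧ xRw)).
G1: fails — sR²v but no w with vRw and sRw.
G2: fails — w1R²w2 but no w with w2Rw and w1Rw.
G3: fails — 2R²0 but no w with 0Rw and 2Rw.
G4: satisfies the condition.
G5: satisfies the condition.

G4, G5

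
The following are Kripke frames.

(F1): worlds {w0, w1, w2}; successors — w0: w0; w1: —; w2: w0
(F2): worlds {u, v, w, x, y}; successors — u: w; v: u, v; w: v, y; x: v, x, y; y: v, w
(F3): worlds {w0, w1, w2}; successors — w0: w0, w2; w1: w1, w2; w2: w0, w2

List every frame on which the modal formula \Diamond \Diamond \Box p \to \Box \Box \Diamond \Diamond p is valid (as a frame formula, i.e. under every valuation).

(F1), (F3)

Frame correspondent (Sahlqvist): \forall x \forall y \forall z ((x R^2 y \wedge x R^2 z) \to \exists w (yRw \wedge z R^2 w)) — i.e. a generalized confluence (Geach) condition.
(F1): satisfies the condition.
(F2): fails — vR²u, vR²u but no t with uRt and uR²t.
(F3): satisfies the condition.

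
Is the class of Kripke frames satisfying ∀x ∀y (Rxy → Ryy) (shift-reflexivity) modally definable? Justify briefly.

The condition is shift-reflexivity. A defining modal formula is □(□q → q).

Definable; □(□q → q) defines it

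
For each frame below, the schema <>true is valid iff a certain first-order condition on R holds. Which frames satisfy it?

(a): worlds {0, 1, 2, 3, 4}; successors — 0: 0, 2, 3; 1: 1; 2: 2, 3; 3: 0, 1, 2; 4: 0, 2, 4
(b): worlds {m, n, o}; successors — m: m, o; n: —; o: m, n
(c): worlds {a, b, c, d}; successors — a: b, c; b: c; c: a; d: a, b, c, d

The schema corresponds to seriality: forall x exists y Rxy.
(a): holds.
(b): fails — world n has no successor.
(c): holds.

(a), (c)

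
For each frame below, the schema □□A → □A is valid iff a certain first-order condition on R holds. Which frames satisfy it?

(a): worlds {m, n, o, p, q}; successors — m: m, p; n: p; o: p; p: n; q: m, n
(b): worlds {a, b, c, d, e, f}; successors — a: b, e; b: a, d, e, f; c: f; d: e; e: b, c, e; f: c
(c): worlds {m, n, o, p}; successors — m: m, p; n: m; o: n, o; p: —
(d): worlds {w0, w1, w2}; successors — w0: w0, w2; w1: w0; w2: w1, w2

Frame correspondent (Sahlqvist): ∀x ∀y (Rxy → ∃z (Rxz ∧ Rzy)) — i.e. density.
(a): fails — Rop but no z with Roz and Rzp.
(b): fails — Rcf but no z with Rcz and Rzf.
(c): ✓.
(d): ✓.
Valid on: (c), (d).

(c), (d)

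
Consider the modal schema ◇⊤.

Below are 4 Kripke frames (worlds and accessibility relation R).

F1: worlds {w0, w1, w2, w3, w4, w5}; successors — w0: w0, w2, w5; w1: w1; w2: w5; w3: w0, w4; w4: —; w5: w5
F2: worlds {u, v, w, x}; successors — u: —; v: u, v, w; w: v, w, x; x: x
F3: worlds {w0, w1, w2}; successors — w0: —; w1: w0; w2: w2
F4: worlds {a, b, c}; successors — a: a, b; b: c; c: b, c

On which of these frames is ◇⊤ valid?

F4

This is the axiom for seriality; its first-order frame correspondent is ∀x ∃y Rxy.
F1: fails — world w4 has no successor.
F2: fails — world u has no successor.
F3: fails — world w0 has no successor.
F4: satisfies the condition.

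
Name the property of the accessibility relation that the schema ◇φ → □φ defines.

Suppose ◇φ→□φ is valid. Take Rxy, Rxz and set V(φ)={y}. Then ◇φ at x, so □φ at x, so φ at z, i.e. z=y.
Conversely, on a frame with partial functionality the schema holds at every world under every valuation.
Frame condition: ∀x ∀y ∀z (Rxy ∧ Rxz → y = z).

partial functionality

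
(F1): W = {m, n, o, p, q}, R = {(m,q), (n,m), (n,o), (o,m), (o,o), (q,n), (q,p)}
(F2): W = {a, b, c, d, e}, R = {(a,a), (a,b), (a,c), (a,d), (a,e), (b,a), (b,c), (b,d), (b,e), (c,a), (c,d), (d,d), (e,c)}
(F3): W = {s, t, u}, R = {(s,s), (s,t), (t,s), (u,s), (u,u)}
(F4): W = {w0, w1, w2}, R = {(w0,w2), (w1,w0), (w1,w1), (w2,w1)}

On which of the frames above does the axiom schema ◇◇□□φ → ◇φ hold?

(F3), (F4)

The schema corresponds to a generalized confluence (Geach) condition: ∀x ∀y (xR²y → ∃w (yR²w ∧ xRw)).
(F1): fails — mR²p but no w with pR²w and mRw.
(F2): fails — eR²d but no w with dR²w and eRw.
(F3): ✓.
(F4): ✓.
Valid on: (F3), (F4).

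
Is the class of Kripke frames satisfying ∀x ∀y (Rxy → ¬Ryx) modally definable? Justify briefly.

If a class were modally definable it would be closed under surjective bounded morphisms (Goldblatt–Thomason).
The 5-cycle (worlds w0,w1,w2,w3,w4 with w0→w1→w2→w3→w4→w0) is asymmetric. Mapping every world to a single reflexive point • is a surjective bounded morphism, and the reflexive point is not asymmetric (R•• but asymmetry requires ¬R••).
So no modal formula (or set of formulas) defines exactly the asymmetric frames.

Not definable by any modal formula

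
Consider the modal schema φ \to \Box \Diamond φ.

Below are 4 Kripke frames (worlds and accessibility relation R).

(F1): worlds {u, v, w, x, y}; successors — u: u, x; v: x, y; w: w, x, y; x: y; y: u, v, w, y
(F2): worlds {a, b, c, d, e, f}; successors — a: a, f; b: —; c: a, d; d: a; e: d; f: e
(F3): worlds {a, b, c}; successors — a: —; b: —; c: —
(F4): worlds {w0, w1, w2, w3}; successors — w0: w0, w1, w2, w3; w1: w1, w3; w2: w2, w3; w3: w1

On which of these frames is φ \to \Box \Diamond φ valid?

(F3)

This is the axiom for symmetry; its first-order frame correspondent is \forall x \forall y (Rxy \to Ryx).
(F1): fails — Rwx but not Rxw.
(F2): fails — Rcd but not Rdc.
(F3): condition met.
(F4): fails — Rw0w1 but not Rw1w0.
Valid on: (F3).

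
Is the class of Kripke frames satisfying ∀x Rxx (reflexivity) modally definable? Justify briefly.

Definable; □q → q defines it

Yes: it is reflexivity, defined by the T schema □q → q.
Suppose □q→q is valid. At any x set V(q)={w : Rxw}. Then □q holds at x, so q holds at x, i.e. Rxx.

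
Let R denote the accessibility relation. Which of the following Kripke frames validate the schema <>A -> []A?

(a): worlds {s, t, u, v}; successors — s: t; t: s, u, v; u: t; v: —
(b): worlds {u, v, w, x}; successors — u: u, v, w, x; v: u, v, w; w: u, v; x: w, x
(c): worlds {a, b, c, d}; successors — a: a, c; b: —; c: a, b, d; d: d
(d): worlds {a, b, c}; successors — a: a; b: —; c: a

This is the axiom for partial functionality; its first-order frame correspondent is forall x forall y forall z (Rxy & Rxz -> y = z).
(a): fails — t sees both s and u.
(b): fails — u sees both u and v.
(c): fails — a sees both a and c.
(d): condition met.
Valid on: (d).

(d)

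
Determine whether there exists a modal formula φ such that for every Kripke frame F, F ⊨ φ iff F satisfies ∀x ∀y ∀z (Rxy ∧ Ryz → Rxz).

The condition is transitivity. A defining modal formula is □q → □□q.
Suppose □q→□□q is valid. Take Rxy, Ryz and set V(q)={w : Rxw}. Then □q at x, so □□q at x, so □q at y, so q at z, i.e. Rxz.

Yes, by □q → □□q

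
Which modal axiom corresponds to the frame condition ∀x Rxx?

□ψ → ψ

This is reflexivity; the standard corresponding axiom is T: □ψ → ψ.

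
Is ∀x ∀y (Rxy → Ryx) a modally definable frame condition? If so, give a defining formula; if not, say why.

Yes: it is symmetry, defined by the B schema q → □◇q.
Suppose q→□◇q is valid. Take Rxy and set V(q)={x}. Then q at x, so □◇q at x, so ◇q at y, so some z with Ryz has q; z=x, i.e. Ryx.

Yes — defined by q → □◇q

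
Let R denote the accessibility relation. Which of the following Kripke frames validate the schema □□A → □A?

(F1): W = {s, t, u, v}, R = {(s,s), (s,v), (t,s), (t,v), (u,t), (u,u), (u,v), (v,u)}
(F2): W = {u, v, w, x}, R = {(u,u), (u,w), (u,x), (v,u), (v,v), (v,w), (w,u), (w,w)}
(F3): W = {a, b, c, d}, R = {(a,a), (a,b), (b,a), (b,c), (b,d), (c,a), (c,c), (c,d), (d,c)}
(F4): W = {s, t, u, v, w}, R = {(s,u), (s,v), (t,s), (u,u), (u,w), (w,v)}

The schema corresponds to density: ∀x ∀y (Rxy → ∃z (Rxz ∧ Rzy)).
(F1): ✓.
(F2): ✓.
(F3): ✓.
(F4): fails — Rts but no z with Rtz and Rzs.
Valid on: (F1), (F2), (F3).

(F1), (F2), (F3)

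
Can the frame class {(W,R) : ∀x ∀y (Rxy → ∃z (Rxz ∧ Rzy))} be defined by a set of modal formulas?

This is a Sahlqvist condition; the C4 axiom □□q → □q defines it.
Suppose □□q→□q is valid. Take Rxy and set V(q)={w : xR²w}. Then □□q at x, so □q at x, so q at y, i.e. ∃z(Rxz∧Rzy).

Yes, by □□q → □q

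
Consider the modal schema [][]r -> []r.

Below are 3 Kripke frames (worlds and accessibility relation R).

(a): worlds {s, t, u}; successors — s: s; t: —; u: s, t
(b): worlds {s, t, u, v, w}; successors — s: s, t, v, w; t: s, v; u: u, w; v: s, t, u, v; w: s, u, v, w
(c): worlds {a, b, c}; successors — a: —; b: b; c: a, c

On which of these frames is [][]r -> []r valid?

(b), (c)

The schema corresponds to density: forall x forall y (Rxy -> exists z (Rxz & Rzy)).
(a): fails — Rut but no z with Ruz and Rzt.
(b): condition met.
(c): condition met.
Valid on: (b), (c).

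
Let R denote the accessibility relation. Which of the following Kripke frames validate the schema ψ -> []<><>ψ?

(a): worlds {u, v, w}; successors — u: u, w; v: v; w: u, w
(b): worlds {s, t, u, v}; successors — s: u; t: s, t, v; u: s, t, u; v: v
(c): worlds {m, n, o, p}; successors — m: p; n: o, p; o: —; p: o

(a)

Frame correspondent (Sahlqvist): forall x forall z (xRz -> exists w (x = w & z R^2 w)) — i.e. a generalized confluence (Geach) condition.
(a): holds.
(b): fails — tRv but no w with t=w and vR²w.
(c): fails — mRp but no w with m=w and pR²w.
Valid on: (a).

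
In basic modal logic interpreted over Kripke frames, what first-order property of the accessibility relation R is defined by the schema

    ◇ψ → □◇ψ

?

Suppose ◇ψ→□◇ψ is valid. Take Rxy, Rxz and set V(ψ)={y}. Then ◇ψ at x, so □◇ψ at x, so ◇ψ at z, so some w with Rzw has ψ; w=y, i.e. Rzy. By symmetry of the argument, Ryz.

The Euclidean property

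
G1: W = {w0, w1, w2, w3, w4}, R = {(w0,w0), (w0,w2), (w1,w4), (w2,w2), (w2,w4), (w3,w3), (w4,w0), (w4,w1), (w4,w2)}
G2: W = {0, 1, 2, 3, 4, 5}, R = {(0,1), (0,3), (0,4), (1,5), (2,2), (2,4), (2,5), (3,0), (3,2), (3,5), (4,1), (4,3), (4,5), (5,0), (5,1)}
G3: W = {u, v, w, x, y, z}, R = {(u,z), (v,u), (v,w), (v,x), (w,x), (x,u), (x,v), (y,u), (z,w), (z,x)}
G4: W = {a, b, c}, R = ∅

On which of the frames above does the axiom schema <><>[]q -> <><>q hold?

The schema corresponds to a generalized confluence (Geach) condition: forall x forall y (x R^2 y -> exists w (yRw & x R^2 w)).
G1: fails — w1R²w1 but no w with w1Rw and w1R²w.
G2: fails — 1R²1 but no w with 1Rw and 1R²w.
G3: fails — uR²x but no t with xRt and uR²t.
G4: satisfies the condition.

G4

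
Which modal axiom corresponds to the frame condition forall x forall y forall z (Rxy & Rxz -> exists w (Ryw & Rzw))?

The condition is convergence. The .2 schema ◇□p → □◇p defines it.
Suppose ◇□p→□◇p is valid. Take Rxy, Rxz and set V(p)={w : Ryw}. Then □p at y so ◇□p at x, so □◇p at x, so ◇p at z, giving w with Rzw and Ryw.

◇□p → □◇p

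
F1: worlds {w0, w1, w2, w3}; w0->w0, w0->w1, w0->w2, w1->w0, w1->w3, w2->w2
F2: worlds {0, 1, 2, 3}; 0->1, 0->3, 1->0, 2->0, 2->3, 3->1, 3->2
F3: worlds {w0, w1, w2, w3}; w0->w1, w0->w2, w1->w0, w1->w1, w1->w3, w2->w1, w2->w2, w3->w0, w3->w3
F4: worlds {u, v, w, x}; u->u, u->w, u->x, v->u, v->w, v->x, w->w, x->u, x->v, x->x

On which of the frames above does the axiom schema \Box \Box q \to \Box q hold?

F3, F4

The schema corresponds to density: \forall x \forall y (Rxy \to \exists z (Rxz \wedge Rzy)).
F1: fails — Rw1w3 but no z with Rw1z and Rzw3.
F2: fails — R10 but no z with R1z and Rz0.
F3: holds.
F4: holds.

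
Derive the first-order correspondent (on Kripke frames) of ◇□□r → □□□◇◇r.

∀x ∀y ∀z ((xRy ∧ xR³z) → ∃w (yR²w ∧ zR²w))

This is a Sahlqvist (Geach-type) schema ◇^1□^2r → □^3◇^2r.
Minimal-valuation argument: fix x; take any y with xR^1y and any z with xR^3z. Set V(r) to the set of worlds R-reachable from y in exactly 2 steps. Then □^2r holds at y, so the antecedent holds at x; validity forces ◇^2r at z, giving a w with zR^2w and yR^2w.
First-order correspondent: ∀x ∀y ∀z ((xRy ∧ xR³z) → ∃w (yR²w ∧ zR²w)).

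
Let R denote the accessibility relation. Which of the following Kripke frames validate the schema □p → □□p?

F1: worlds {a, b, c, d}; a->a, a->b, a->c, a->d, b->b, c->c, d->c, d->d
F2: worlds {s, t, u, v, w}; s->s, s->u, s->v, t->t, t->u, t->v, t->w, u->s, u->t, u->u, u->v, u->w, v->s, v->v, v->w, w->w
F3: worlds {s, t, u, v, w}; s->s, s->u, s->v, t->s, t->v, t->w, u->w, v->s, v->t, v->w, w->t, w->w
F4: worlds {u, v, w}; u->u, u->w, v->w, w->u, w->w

Frame correspondent (Sahlqvist): ∀x ∀y ∀z (Rxy ∧ Ryz → Rxz) — i.e. transitivity.
F1: satisfies the condition.
F2: fails — Rtv and Rvs but not Rts.
F3: fails — Rwt and Rtv but not Rwv.
F4: fails — Rvw and Rwu but not Rvu.

F1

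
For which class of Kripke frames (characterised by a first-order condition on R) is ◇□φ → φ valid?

symmetry: ∀x ∀y (Rxy → Ryx)

This schema is equivalent to the B axiom φ → □◇φ.
Its frame correspondent is symmetry — ∀x ∀y (Rxy → Ryx).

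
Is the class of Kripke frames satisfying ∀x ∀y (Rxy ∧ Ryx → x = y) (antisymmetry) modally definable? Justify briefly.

If a class were modally definable it would be closed under surjective bounded morphisms (Goldblatt–Thomason).
The 4-cycle (worlds w0,w1,w2,w3 with w0→w1→w2→w3→w0) is antisymmetric. Sending even-indexed worlds to • and odd-indexed worlds to ∘ is a surjective bounded morphism onto the two-world frame with •↔∘, which is not antisymmetric.
Hence antisymmetry is not modally definable.

Not definable by any modal formula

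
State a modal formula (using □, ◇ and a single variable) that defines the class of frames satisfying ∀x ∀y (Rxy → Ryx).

p → □◇p

The condition is symmetry. The B schema p → □◇p defines it.
Suppose p→□◇p is valid. Take Rxy and set V(p)={x}. Then p at x, so □◇p at x, so ◇p at y, so some z with Ryz has p; z=x, i.e. Ryx.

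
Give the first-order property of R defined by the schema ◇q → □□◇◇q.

This is a Sahlqvist (Geach-type) schema ◇^1□^0q → □^2◇^2q.
Minimal-valuation argument: fix x; take any y with xR^1y and any z with xR^2z. Set V(q) to the set of worlds R-reachable from y in exactly 0 steps. Then □^0q holds at y, so the antecedent holds at x; validity forces ◇^2q at z, giving a w with zR^2w and yR^0w.
First-order correspondent: ∀x ∀y ∀z ((xRy ∧ xR²z) → ∃w (y = w ∧ zR²w)).

∀x ∀y ∀z ((xRy ∧ xR²z) → ∃w (y = w ∧ zR²w))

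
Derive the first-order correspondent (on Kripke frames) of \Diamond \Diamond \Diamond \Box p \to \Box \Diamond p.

\forall x \forall y \forall z ((x R^3 y \wedge xRz) \to \exists w (yRw \wedge zRw))

This is a Sahlqvist (Geach-type) schema ◇^3□^1p → □^1◇^1p.
First-order correspondent: \forall x \forall y \forall z ((x R^3 y \wedge xRz) \to \exists w (yRw \wedge zRw)).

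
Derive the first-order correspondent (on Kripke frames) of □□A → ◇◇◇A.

This is a Sahlqvist (Geach-type) schema ◇^0□^2A → □^0◇^3A.
Minimal-valuation argument: fix x; take any y with xR^0y and any z with xR^0z. Set V(A) to the set of worlds R-reachable from y in exactly 2 steps. Then □^2A holds at y, so the antecedent holds at x; validity forces ◇^3A at z, giving a w with zR^3w and yR^2w.
First-order correspondent: ∀x ∃w (xR²w ∧ xR³w).

∀x ∃w (xR²w ∧ xR³w)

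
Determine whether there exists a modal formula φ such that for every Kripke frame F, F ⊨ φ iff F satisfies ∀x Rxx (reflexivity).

The condition is reflexivity. A defining modal formula is □p → p.

Yes, by □p → p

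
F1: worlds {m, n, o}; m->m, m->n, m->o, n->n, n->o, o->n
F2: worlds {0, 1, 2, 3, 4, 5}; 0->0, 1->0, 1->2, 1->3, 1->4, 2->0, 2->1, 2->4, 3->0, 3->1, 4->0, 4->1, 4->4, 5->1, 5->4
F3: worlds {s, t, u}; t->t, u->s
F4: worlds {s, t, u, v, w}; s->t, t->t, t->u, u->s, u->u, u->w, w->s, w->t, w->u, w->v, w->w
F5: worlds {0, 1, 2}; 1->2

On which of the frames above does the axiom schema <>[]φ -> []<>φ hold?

The schema corresponds to convergence: forall x forall y forall z (Rxy & Rxz -> exists w (Ryw & Rzw)).
F1: satisfies the condition.
F2: satisfies the condition.
F3: fails — Rus and Rus but s and s have no common successor.
F4: fails — Ruu and Rus but u and s have no common successor.
F5: fails — R12 and R12 but 2 and 2 have no common successor.
Valid on: F1, F2.

F1, F2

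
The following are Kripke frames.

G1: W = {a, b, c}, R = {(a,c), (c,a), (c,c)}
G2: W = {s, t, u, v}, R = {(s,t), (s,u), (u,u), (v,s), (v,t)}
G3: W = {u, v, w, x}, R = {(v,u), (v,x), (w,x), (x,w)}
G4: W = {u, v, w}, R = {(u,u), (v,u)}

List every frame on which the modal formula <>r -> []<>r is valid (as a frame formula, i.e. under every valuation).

This is the axiom for the Euclidean property; its first-order frame correspondent is forall x forall y forall z (Rxy & Rxz -> Ryz).
G1: fails — Rca and Rca but not Raa.
G2: fails — Rsu and Rst but not Rut.
G3: fails — Rvu and Rvu but not Ruu.
G4: holds.

G4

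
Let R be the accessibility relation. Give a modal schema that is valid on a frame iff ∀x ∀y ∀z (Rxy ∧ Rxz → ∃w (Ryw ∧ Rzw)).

◇□ψ → □◇ψ

A defining formula is ◇□ψ → □◇ψ (the .2 axiom).
Suppose ◇□ψ→□◇ψ is valid. Take Rxy, Rxz and set V(ψ)={w : Ryw}. Then □ψ at y so ◇□ψ at x, so □◇ψ at x, so ◇ψ at z, giving w with Rzw and Ryw.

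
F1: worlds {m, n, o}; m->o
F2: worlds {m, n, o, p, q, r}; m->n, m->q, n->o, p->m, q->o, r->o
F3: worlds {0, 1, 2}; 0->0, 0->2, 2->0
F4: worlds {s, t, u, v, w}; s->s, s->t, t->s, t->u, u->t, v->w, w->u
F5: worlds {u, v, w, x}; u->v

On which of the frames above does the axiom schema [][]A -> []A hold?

Frame correspondent (Sahlqvist): forall x forall y (Rxy -> exists z (Rxz & Rzy)) — i.e. density.
F1: fails — Rmo but no z with Rmz and Rzo.
F2: fails — Rpm but no z with Rpz and Rzm.
F3: holds.
F4: fails — Rwu but no z with Rwz and Rzu.
F5: fails — Ruv but no z with Ruz and Rzv.
Valid on: F3.

F3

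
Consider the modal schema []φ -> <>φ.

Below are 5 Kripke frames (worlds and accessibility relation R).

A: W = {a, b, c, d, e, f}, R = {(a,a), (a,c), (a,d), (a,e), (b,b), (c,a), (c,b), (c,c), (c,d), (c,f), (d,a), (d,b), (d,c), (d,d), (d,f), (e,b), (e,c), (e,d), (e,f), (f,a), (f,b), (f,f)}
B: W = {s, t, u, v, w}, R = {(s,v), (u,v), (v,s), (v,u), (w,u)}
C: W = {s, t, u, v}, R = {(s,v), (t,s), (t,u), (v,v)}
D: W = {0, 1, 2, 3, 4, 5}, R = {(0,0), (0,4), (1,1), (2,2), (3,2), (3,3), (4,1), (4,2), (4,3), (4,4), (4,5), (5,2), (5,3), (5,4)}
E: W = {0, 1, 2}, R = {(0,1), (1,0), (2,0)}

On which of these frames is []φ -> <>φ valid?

A, D, E

Frame correspondent (Sahlqvist): forall x exists y Rxy — i.e. seriality.
A: ✓.
B: fails — world t has no successor.
C: fails — world u has no successor.
D: ✓.
E: ✓.
Valid on: A, D, E.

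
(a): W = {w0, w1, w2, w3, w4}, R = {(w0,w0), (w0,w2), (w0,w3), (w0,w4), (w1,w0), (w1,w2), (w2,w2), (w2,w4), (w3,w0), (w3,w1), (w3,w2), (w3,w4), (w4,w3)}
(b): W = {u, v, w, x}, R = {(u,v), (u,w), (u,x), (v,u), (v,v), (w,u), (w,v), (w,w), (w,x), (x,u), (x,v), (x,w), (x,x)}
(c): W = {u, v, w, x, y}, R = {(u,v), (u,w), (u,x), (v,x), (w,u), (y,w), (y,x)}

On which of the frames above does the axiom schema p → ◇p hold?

none

Frame correspondent (Sahlqvist): ∀x Rxx — i.e. reflexivity.
(a): fails — world w1 does not see itself.
(b): fails — world u does not see itself.
(c): fails — world u does not see itself.
Valid on no frame.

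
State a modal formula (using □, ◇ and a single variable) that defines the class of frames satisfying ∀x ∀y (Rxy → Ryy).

□(□ψ → ψ)

A defining formula is □(□ψ → ψ) (the T□ axiom).
Suppose □(□ψ→ψ) is valid. Take Rxy and set V(ψ)={w : Ryw}. Then at y, □ψ holds; since □(□ψ→ψ) at x, □ψ→ψ at y, so ψ at y, i.e. Ryy.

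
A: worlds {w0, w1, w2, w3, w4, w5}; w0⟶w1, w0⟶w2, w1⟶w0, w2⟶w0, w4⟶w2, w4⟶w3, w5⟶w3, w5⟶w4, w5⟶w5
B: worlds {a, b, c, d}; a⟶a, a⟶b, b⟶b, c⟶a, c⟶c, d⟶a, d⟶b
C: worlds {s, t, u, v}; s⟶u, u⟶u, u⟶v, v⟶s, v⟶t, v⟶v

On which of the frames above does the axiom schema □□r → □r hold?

Frame correspondent (Sahlqvist): ∀x ∀y (Rxy → ∃z (Rxz ∧ Rzy)) — i.e. density.
A: fails — Rw1w0 but no z with Rw1z and Rzw0.
B: satisfies the condition.
C: satisfies the condition.
Valid on: B, C.

B, C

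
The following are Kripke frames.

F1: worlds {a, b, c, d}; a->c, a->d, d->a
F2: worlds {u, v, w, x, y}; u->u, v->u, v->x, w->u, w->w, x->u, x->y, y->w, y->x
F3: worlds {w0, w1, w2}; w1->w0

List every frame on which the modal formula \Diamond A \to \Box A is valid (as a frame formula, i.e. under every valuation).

The schema corresponds to partial functionality: \forall x \forall y \forall z (Rxy \wedge Rxz \to y = z).
F1: fails — a sees both c and d.
F2: fails — v sees both u and x.
F3: holds.
Valid on: F3.

F3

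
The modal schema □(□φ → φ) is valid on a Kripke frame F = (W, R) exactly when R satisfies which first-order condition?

Shift-reflexivity

Suppose □(□φ→φ) is valid. Take Rxy and set V(φ)={w : Ryw}. Then at y, □φ holds; since □(□φ→φ) at x, □φ→φ at y, so φ at y, i.e. Ryy.
Conversely, on a frame with shift-reflexivity the schema holds at every world under every valuation.
So the correspondent is shift-reflexivity.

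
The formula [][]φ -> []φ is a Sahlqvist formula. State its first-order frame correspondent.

Suppose □□φ→□φ is valid. Take Rxy and set V(φ)={w : xR²w}. Then □□φ at x, so □φ at x, so φ at y, i.e. ∃z(Rxz∧Rzy).

Density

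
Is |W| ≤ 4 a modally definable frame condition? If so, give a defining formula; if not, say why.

No — not modally definable

If a class were modally definable it would be closed under disjoint unions (Goldblatt–Thomason).
Any modal formula valid on each of 5 disjoint one-world frames is valid on their disjoint union (validity is preserved under disjoint unions). Each one-world frame has |W|=1≤4, but the union has |W|=5.
Hence having at most 4 worlds is not modally definable.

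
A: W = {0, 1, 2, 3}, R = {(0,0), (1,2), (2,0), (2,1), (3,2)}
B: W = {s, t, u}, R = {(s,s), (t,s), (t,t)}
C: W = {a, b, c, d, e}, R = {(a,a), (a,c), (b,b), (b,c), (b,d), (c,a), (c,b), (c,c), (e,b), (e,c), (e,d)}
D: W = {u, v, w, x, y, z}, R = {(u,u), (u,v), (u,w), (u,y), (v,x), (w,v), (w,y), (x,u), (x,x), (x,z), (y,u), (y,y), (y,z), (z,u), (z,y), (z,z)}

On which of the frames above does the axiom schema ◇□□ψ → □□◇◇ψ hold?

The schema corresponds to a generalized confluence (Geach) condition: ∀x ∀y ∀z ((xRy ∧ xR²z) → ∃w (yR²w ∧ zR²w)).
A: ✓.
B: ✓.
C: fails — bRb, bR²d but no w with bR²w and dR²w.
D: ✓.

A, B, D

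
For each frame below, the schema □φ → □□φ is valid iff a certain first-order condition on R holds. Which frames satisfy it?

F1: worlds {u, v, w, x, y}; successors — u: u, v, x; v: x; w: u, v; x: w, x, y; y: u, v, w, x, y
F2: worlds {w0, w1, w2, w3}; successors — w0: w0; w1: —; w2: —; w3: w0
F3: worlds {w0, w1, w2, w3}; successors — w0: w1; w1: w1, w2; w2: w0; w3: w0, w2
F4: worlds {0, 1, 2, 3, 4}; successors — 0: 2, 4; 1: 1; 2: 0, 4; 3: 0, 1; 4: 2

The schema corresponds to transitivity: ∀x ∀y ∀z (Rxy ∧ Ryz → Rxz).
F1: fails — Rxw and Rwu but not Rxu.
F2: satisfies the condition.
F3: fails — Rw1w2 and Rw2w0 but not Rw1w0.
F4: fails — R02 and R20 but not R00.
Valid on: F2.

F2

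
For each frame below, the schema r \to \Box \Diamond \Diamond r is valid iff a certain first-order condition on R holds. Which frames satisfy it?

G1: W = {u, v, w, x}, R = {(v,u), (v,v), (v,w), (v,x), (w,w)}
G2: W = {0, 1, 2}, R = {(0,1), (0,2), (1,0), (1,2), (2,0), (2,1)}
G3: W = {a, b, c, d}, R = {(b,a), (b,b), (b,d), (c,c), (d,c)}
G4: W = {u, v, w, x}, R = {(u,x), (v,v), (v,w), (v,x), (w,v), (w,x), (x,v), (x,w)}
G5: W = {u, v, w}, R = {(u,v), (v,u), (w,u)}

This is the axiom for a generalized confluence (Geach) condition; its first-order frame correspondent is \forall x \forall z (xRz \to \exists w (x = w \wedge z R^2 w)).
G1: fails — vRu but no t with v=t and uR²t.
G2: satisfies the condition.
G3: fails — bRa but no w with b=w and aR²w.
G4: fails — uRx but no t with u=t and xR²t.
G5: fails — uRv but no t with u=t and vR²t.

G2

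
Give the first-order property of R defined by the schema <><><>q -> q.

forall x forall y (x R^3 y -> exists w (y = w & x = w))

This is a Sahlqvist (Geach-type) schema ◇^3□^0q → □^0◇^0q.
First-order correspondent: forall x forall y (x R^3 y -> exists w (y = w & x = w)).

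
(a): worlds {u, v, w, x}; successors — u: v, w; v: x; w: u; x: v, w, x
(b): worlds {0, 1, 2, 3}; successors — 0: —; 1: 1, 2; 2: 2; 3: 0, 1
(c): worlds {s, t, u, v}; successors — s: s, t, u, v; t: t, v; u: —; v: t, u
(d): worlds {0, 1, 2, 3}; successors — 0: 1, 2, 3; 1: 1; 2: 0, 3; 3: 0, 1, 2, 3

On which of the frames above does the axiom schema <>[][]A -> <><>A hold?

(d)

Frame correspondent (Sahlqvist): forall x forall y (xRy -> exists w (y R^2 w & x R^2 w)) — i.e. a generalized confluence (Geach) condition.
(a): fails — uRw but no t with wR²t and uR²t.
(b): fails — 3R0 but no w with 0R²w and 3R²w.
(c): fails — sRu but no w with uR²w and sR²w.
(d): ✓.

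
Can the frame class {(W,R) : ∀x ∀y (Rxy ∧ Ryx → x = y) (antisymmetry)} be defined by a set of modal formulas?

No

Modal frame validity is preserved under surjective bounded morphisms.
The 8-cycle (worlds a,b,c,d,e,f,g,h with a→b→c→d→e→f→g→h→a) is antisymmetric. Sending even-indexed worlds to s and odd-indexed worlds to t is a surjective bounded morphism onto the two-world frame with s↔t, which is not antisymmetric.
Hence antisymmetry is not modally definable.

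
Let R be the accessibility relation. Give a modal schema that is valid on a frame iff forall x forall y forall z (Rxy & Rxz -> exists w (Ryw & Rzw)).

◇□r → □◇r

The condition is convergence. The .2 schema ◇□r → □◇r defines it.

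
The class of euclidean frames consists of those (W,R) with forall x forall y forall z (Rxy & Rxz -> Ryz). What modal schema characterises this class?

The condition is the Euclidean property. The 5 schema ◇r → □◇r defines it.

◇r → □◇r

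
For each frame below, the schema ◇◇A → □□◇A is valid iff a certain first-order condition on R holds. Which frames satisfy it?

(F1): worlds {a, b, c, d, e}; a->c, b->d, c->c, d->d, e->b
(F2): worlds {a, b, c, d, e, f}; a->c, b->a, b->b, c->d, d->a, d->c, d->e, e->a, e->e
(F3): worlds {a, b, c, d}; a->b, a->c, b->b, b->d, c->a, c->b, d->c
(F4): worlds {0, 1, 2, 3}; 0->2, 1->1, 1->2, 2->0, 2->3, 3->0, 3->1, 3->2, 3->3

This is the axiom for a generalized confluence (Geach) condition; its first-order frame correspondent is ∀x ∀y ∀z ((xR²y ∧ xR²z) → ∃w (y = w ∧ zRw)).
(F1): condition met.
(F2): fails — aR²d, aR²d but no w with d=w and dRw.
(F3): fails — aR²a, aR²a but no w with a=w and aRw.
(F4): fails — 0R²0, 0R²0 but no w with 0=w and 0Rw.
Valid on: (F1).

(F1)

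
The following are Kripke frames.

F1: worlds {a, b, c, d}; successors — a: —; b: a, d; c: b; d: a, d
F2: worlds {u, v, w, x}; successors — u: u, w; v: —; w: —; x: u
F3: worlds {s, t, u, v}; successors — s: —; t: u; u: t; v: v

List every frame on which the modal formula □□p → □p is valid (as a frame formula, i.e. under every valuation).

F2

This is the axiom for density; its first-order frame correspondent is ∀x ∀y (Rxy → ∃z (Rxz ∧ Rzy)).
F1: fails — Rcb but no z with Rcz and Rzb.
F2: ✓.
F3: fails — Rtu but no z with Rtz and Rzu.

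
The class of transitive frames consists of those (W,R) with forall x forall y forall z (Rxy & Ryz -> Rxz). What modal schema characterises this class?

The condition is transitivity. The 4 schema □r → □□r defines it.

□r → □□r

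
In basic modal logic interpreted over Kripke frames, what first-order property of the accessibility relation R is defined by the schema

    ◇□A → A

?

Replacing A by ¬A and contraposing gives the equivalent schema A → □◇A.
Suppose A→□◇A is valid. Take Rxy and set V(A)={x}. Then A at x, so □◇A at x, so ◇A at y, so some z with Ryz has A; z=x, i.e. Ryx.

symmetry: ∀x ∀y (Rxy → Ryx)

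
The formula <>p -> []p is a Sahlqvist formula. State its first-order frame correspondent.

Suppose ◇p→□p is valid. Take Rxy, Rxz and set V(p)={y}. Then ◇p at x, so □p at x, so p at z, i.e. z=y.
Conversely, on a frame with partial functionality the schema holds at every world under every valuation.
So the correspondent is partial functionality.

Partial functionality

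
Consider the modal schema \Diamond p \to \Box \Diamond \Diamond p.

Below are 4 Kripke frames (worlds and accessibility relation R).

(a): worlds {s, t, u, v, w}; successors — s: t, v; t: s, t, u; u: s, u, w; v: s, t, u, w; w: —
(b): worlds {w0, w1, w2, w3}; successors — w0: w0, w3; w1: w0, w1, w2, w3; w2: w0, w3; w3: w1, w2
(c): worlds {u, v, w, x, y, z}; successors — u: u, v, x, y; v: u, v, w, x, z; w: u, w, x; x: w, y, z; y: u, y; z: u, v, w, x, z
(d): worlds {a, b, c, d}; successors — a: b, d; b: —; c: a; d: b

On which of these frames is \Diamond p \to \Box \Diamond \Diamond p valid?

(b)

This is the axiom for a generalized confluence (Geach) condition; its first-order frame correspondent is \forall x \forall y \forall z ((xRy \wedge xRz) \to \exists w (y = w \wedge z R^2 w)).
(a): fails — uRs, uRw but no w* with s=w* and wR²w*.
(b): condition met.
(c): fails — xRw, xRy but no t with w=t and yR²t.
(d): fails — aRb, aRb but no w with b=w and bR²w.
Valid on: (b).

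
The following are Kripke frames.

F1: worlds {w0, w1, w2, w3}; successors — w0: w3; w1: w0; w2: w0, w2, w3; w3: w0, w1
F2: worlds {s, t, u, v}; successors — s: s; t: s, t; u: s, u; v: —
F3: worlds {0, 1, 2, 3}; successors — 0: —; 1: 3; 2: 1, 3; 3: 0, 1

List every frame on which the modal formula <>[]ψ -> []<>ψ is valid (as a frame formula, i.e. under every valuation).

Frame correspondent (Sahlqvist): forall x forall y forall z (Rxy & Rxz -> exists w (Ryw & Rzw)) — i.e. convergence.
F1: fails — Rw2w0 and Rw2w3 but w0 and w3 have no common successor.
F2: condition met.
F3: fails — R23 and R21 but 3 and 1 have no common successor.

F2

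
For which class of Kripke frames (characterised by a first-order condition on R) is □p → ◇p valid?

Seriality

Suppose □p→◇p is valid. At any x set V(p)=W. Then □p at x, so ◇p at x, so x has a successor.
Conversely, any frame satisfying ∀x ∃y Rxy validates the schema.
Frame condition: ∀x ∃y Rxy.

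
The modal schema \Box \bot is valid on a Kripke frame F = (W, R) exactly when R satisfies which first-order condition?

□⊥ is valid iff no world has any successor (otherwise □⊥ fails at any world with one).
Conversely, on a frame with emptiness of R the schema holds at every world under every valuation.
Frame condition: \forall x \forall y \neg Rxy.

emptiness of R: \forall x \forall y \neg Rxy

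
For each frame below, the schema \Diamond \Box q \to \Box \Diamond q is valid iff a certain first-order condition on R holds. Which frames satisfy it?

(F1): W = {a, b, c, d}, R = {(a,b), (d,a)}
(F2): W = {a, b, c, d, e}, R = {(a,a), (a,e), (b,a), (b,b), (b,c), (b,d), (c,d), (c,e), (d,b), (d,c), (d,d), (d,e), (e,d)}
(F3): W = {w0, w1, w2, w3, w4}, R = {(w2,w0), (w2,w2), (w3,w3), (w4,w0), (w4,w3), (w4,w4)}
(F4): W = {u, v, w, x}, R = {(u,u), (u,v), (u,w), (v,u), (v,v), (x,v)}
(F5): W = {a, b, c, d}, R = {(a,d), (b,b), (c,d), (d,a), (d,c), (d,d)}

This is the axiom for convergence; its first-order frame correspondent is \forall x \forall y \forall z (Rxy \wedge Rxz \to \exists w (Ryw \wedge Rzw)).
(F1): fails — Rab and Rab but b and b have no common successor.
(F2): fails — Rae and Raa but e and a have no common successor.
(F3): fails — Rw2w2 and Rw2w0 but w2 and w0 have no common successor.
(F4): fails — Ruv and Ruw but v and w have no common successor.
(F5): condition met.

(F5)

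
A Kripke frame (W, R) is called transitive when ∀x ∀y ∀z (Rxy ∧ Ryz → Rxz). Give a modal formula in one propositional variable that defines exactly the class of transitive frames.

□p → □□p

A defining formula is □p → □□p (the 4 axiom).
Suppose □p→□□p is valid. Take Rxy, Ryz and set V(p)={w : Rxw}. Then □p at x, so □□p at x, so □p at y, so p at z, i.e. Rxz.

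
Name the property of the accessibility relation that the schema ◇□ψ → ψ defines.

symmetry: ∀x ∀y (Rxy → Ryx)

Equivalently (dual form): ψ → □◇ψ.
Suppose ψ→□◇ψ is valid. Take Rxy and set V(ψ)={x}. Then ψ at x, so □◇ψ at x, so ◇ψ at y, so some z with Ryz has ψ; z=x, i.e. Ryx.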